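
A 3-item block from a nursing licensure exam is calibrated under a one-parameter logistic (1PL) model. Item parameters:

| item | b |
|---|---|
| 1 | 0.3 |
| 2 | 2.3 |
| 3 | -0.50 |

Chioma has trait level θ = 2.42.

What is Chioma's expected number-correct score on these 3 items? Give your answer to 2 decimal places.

2.37

P(θ) = 1 / (1 + exp(−(θ − b)))
P_1 = 1/(1+e^{-2.1200}) = 0.8928
P_2 = 1/(1+e^{-0.1200}) = 0.5300
P_3 = 1/(1+e^{-2.9200}) = 0.9488
E[score] = 0.8928 + 0.5300 + 0.9488 = 2.3716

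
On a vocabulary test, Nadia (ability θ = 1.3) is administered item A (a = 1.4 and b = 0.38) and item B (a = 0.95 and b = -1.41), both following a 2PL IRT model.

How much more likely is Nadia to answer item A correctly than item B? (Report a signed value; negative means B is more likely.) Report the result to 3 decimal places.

-0.145

P(θ) = 1 / (1 + exp(−a(θ − b)))
P_A = 0.7838
P_B = 0.9292
P_A − P_B = -0.1454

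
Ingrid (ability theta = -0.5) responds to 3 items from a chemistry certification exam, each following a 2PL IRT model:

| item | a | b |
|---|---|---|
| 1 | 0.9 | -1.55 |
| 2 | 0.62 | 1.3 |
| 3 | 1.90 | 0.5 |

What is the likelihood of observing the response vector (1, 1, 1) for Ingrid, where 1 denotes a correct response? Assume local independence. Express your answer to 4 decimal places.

P(theta) = 1 / (1 + exp(−a(theta − b)))
P_1 = 1/(1+e^{-0.9450}) = 0.7201
P_2 = 1/(1+e^{1.1160}) = 0.2468
P_3 = 1/(1+e^{1.9000}) = 0.1301
L = P_1 × P_2 × P_3 = 0.7201 × 0.2468 × 0.1301 = 0.02312

0.0231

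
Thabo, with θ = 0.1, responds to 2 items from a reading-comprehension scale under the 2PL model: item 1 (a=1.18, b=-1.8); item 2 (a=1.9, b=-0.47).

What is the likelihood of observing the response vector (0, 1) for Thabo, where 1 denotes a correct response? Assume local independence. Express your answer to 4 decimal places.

P(θ) = 1 / (1 + exp(−a(θ − b)))
P_1 = 1/(1+e^{-2.2420}) = 0.9040
P_2 = 1/(1+e^{-1.0830}) = 0.7471
L = (1−P_1) × P_2 = 0.0960 × 0.7471 = 0.07175

0.0717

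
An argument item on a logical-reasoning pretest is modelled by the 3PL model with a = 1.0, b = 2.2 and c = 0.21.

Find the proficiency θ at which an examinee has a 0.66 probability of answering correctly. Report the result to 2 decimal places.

2.48

P(θ) = c + (1 − c) · 1 / (1 + exp(−a(θ − b)))
Remove guessing floor: (0.66 − 0.21)/(1 − 0.21) = 0.5696
logit = ln(0.5696/0.4304) = 0.2803
θ = b + logit/(a) = 2.2 + 0.2803/1.0000 = 2.4803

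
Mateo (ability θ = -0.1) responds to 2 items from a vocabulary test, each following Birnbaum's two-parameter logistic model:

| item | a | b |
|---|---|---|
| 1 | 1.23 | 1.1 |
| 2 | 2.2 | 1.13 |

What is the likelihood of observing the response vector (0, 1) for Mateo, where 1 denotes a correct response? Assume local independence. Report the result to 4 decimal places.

0.0510

P(θ) = 1 / (1 + exp(−a(θ − b)))
P_1 = 1/(1+e^{1.4760}) = 0.1860
P_2 = 1/(1+e^{2.7060}) = 0.0626
L = (1−P_1) × P_2 = 0.8140 × 0.0626 = 0.05097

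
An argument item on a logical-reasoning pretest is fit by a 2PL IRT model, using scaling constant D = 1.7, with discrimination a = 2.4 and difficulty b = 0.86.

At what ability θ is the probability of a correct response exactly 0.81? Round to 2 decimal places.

P(θ) = 1 / (1 + exp(−D·a(θ − b)))
logit = ln(0.8100/0.1900) = 1.4500
θ = b + logit/(1.7·a) = 0.86 + 1.4500/4.0800 = 1.2154

1.22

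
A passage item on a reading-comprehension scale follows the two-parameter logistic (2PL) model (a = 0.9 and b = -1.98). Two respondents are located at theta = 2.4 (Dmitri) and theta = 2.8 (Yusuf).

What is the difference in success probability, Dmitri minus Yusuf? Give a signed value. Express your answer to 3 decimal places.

P(theta) = 1 / (1 + exp(−a(theta − b)))
P(Dmitri) = 0.9810  [exponent 3.9420]
P(Yusuf) = 0.9866  [exponent 4.3020]
Difference = 0.9810 − 0.9866 = -0.0057

-0.006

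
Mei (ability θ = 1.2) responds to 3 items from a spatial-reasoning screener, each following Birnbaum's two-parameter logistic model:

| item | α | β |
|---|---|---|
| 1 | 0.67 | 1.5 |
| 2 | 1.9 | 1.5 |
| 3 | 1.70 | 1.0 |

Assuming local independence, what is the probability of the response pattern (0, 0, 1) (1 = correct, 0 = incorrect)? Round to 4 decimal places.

P(θ) = 1 / (1 + exp(−α(θ − β)))
P_1 = 1/(1+e^{0.2010}) = 0.4499
P_2 = 1/(1+e^{0.5700}) = 0.3612
P_3 = 1/(1+e^{-0.3400}) = 0.5842
L = (1−P_1) × (1−P_2) × P_3 = 0.5501 × 0.6388 × 0.5842 = 0.20527

0.2053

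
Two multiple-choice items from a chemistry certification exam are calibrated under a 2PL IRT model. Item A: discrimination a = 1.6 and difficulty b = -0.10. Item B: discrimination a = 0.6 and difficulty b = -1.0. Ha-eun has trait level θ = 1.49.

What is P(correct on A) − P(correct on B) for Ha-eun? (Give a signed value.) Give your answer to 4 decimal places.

0.1105

P(θ) = 1 / (1 + exp(−a(θ − b)))
P_A = 0.9272
P_B = 0.8167
P_A − P_B = 0.1105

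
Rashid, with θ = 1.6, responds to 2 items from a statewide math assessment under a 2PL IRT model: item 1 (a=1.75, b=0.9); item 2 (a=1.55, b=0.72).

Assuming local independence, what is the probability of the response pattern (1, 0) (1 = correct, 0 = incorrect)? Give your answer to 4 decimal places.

0.1574

P(θ) = 1 / (1 + exp(−a(θ − b)))
P_1 = 1/(1+e^{-1.2250}) = 0.7729
P_2 = 1/(1+e^{-1.3640}) = 0.7964
L = P_1 × (1−P_2) = 0.7729 × 0.2036 = 0.15736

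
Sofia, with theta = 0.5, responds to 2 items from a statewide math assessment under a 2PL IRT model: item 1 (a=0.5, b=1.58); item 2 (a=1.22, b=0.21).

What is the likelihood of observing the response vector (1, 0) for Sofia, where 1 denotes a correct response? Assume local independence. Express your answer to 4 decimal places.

P(theta) = 1 / (1 + exp(−a(theta − b)))
P_1 = 1/(1+e^{0.5400}) = 0.3682
P_2 = 1/(1+e^{-0.3538}) = 0.5875
L = P_1 × (1−P_2) = 0.3682 × 0.4125 = 0.15186

0.1519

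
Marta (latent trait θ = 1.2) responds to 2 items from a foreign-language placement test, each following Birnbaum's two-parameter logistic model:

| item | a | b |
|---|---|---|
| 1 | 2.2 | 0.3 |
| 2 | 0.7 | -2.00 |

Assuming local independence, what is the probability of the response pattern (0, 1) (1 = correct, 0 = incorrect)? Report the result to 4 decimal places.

0.1096

P(θ) = 1 / (1 + exp(−a(θ − b)))
P_1 = 1/(1+e^{-1.9800}) = 0.8787
P_2 = 1/(1+e^{-2.2400}) = 0.9038
L = (1−P_1) × P_2 = 0.1213 × 0.9038 = 0.10965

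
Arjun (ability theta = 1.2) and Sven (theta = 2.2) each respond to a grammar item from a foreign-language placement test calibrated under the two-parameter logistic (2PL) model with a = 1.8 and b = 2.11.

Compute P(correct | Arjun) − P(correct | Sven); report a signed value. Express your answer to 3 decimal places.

-0.378

P(theta) = 1 / (1 + exp(−a(theta − b)))
P(Arjun) = 0.1627  [exponent -1.6380]
P(Sven) = 0.5404  [exponent 0.1620]
Difference = 0.1627 − 0.5404 = -0.3777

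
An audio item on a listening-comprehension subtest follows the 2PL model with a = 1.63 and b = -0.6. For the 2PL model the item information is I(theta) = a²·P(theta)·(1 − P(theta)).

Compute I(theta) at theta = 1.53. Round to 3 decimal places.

0.078

P = 1/(1+e^{-3.4719}) = 0.9699
P(1−P) = 0.9699 × 0.0301 = 0.0292
I = a² × P(1−P) = 1.63² × 0.0292 = 0.07762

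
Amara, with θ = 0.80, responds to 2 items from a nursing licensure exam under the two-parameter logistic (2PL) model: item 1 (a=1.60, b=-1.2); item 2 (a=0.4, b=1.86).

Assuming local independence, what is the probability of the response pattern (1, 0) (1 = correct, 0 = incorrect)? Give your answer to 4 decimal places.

0.5808

P(θ) = 1 / (1 + exp(−a(θ − b)))
P_1 = 1/(1+e^{-3.2000}) = 0.9608
P_2 = 1/(1+e^{0.4240}) = 0.3956
L = P_1 × (1−P_2) = 0.9608 × 0.6044 = 0.58077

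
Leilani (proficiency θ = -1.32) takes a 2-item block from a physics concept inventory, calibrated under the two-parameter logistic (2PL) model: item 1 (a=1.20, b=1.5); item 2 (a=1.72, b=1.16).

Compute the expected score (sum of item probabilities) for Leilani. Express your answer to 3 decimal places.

0.047

P(θ) = 1 / (1 + exp(−a(θ − b)))
P_1 = 1/(1+e^{3.3840}) = 0.0328
P_2 = 1/(1+e^{4.2656}) = 0.0138
E[score] = 0.0328 + 0.0138 = 0.0466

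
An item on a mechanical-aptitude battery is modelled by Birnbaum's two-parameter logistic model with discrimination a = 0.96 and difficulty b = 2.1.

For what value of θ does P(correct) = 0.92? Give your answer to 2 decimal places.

P(θ) = 1 / (1 + exp(−a(θ − b)))
logit = ln(0.9200/0.0800) = 2.4423
θ = b + logit/(a) = 2.1 + 2.4423/0.9600 = 4.6441

4.64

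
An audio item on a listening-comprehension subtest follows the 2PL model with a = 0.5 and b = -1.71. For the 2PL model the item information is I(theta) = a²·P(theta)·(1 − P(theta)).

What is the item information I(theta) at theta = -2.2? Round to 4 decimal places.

P = 1/(1+e^{0.2450}) = 0.4391
P(1−P) = 0.4391 × 0.5609 = 0.2463
I = a² × P(1−P) = 0.5² × 0.2463 = 0.06157

0.0616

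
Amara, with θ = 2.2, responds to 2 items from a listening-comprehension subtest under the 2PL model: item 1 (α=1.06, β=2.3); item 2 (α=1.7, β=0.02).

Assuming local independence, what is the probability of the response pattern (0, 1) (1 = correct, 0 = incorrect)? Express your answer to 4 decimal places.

0.5138

P(θ) = 1 / (1 + exp(−α(θ − β)))
P_1 = 1/(1+e^{0.1060}) = 0.4735
P_2 = 1/(1+e^{-3.7060}) = 0.9760
L = (1−P_1) × P_2 = 0.5265 × 0.9760 = 0.51385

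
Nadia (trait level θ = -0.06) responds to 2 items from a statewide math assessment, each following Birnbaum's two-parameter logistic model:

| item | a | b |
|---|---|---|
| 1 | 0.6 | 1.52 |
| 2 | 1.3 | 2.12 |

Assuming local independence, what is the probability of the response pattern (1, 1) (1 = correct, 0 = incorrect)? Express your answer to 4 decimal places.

0.0155

P(θ) = 1 / (1 + exp(−a(θ − b)))
P_1 = 1/(1+e^{0.9480}) = 0.2793
P_2 = 1/(1+e^{2.8340}) = 0.0555
L = P_1 × P_2 = 0.2793 × 0.0555 = 0.01550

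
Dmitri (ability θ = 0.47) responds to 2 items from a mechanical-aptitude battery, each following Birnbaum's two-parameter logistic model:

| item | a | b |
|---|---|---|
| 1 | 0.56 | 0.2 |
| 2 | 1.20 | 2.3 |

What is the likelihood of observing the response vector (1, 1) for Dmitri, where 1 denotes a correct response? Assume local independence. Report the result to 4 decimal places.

P(θ) = 1 / (1 + exp(−a(θ − b)))
P_1 = 1/(1+e^{-0.1512}) = 0.5377
P_2 = 1/(1+e^{2.1960}) = 0.1001
L = P_1 × P_2 = 0.5377 × 0.1001 = 0.05383

0.0538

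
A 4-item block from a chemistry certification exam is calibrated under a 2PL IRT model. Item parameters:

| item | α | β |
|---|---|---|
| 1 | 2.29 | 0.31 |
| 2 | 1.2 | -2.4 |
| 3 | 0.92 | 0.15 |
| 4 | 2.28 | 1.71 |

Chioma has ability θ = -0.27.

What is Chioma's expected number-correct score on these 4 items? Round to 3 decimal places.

P(θ) = 1 / (1 + exp(−α(θ − β)))
P_1 = 1/(1+e^{1.3282}) = 0.2095
P_2 = 1/(1+e^{-2.5560}) = 0.9280
P_3 = 1/(1+e^{0.3864}) = 0.4046
P_4 = 1/(1+e^{4.5144}) = 0.0108
E[score] = 0.2095 + 0.9280 + 0.4046 + 0.0108 = 1.5528

1.553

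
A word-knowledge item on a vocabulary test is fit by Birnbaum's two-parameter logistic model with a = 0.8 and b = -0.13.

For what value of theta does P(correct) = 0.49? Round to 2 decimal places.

P(theta) = 1 / (1 + exp(−a(theta − b)))
logit = ln(0.4900/0.5100) = -0.0400
theta = b + logit/(a) = -0.13 + (-0.0400)/0.8000 = -0.1800

-0.18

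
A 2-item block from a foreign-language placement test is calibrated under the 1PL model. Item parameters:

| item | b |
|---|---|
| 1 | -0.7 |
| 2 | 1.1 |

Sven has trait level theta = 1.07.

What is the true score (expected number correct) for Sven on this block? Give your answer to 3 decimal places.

1.347

P(theta) = 1 / (1 + exp(−(theta − b)))
P_1 = 1/(1+e^{-1.7700}) = 0.8545
P_2 = 1/(1+e^{0.0300}) = 0.4925
E[score] = 0.8545 + 0.4925 = 1.3470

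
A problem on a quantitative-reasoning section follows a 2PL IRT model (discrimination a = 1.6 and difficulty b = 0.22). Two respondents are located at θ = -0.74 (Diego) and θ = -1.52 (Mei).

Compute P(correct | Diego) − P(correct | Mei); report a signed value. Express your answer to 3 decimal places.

P(θ) = 1 / (1 + exp(−a(θ − b)))
P(Diego) = 0.1771  [exponent -1.5360]
P(Mei) = 0.0582  [exponent -2.7840]
Difference = 0.1771 − 0.0582 = 0.1189

0.119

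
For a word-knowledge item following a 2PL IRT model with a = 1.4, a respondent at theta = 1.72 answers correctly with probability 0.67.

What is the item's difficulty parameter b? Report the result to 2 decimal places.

P(theta) = 1 / (1 + exp(−a(theta − b)))
logit(0.67) = ln(0.67/0.33) = 0.7082
b = theta − logit/(a) = 1.72 − 0.7082/1.4000 = 1.2142

1.21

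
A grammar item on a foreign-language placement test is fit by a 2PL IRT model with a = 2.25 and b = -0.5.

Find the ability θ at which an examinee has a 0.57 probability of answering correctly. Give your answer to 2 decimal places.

P(θ) = 1 / (1 + exp(−a(θ − b)))
logit = ln(0.5700/0.4300) = 0.2819
θ = b + logit/(a) = -0.5 + 0.2819/2.2500 = -0.3747

-0.37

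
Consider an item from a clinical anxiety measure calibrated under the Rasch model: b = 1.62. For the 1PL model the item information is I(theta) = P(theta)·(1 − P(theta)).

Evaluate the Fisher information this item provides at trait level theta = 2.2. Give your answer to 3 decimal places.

P = 1/(1+e^{-0.5800}) = 0.6411
P(1−P) = 0.6411 × 0.3589 = 0.2301
I = P(1−P) = 0.23010

0.230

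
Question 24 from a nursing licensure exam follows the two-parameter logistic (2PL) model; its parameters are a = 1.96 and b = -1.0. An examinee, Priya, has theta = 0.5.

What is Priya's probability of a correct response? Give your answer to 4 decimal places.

0.9498

P(theta) = 1 / (1 + exp(−a(theta − b)))
Exponent: 1.96 × (0.5 − (-1.0)) = 2.9400
1/(1 + e^{-2.9400}) = 0.9498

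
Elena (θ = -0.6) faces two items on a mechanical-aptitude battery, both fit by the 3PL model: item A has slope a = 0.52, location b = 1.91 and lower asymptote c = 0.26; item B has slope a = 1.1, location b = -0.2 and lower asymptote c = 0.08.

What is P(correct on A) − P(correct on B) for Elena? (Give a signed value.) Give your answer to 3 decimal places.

-0.023

P(θ) = c + (1 − c) · 1 / (1 + exp(−a(θ − b)))
P_A = 0.4178
P_B = 0.4404
P_A − P_B = -0.0226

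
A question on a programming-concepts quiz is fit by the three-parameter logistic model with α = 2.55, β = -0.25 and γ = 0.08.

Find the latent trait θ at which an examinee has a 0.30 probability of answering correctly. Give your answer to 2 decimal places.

P(θ) = γ + (1 − γ) · 1 / (1 + exp(−α(θ − β)))
Remove guessing floor: (0.30 − 0.08)/(1 − 0.08) = 0.2391
logit = ln(0.2391/0.7609) = -1.1575
θ = β + logit/(α) = -0.25 + (-1.1575)/2.5500 = -0.7039

-0.70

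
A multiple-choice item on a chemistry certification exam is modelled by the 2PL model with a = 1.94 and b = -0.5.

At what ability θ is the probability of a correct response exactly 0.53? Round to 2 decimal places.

P(θ) = 1 / (1 + exp(−a(θ − b)))
logit = ln(0.5300/0.4700) = 0.1201
θ = b + logit/(a) = -0.5 + 0.1201/1.9400 = -0.4381

-0.44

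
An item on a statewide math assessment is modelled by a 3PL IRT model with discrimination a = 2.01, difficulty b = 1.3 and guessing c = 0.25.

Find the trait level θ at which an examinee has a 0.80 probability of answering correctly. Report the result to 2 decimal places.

1.80

P(θ) = c + (1 − c) · 1 / (1 + exp(−a(θ − b)))
Remove guessing floor: (0.80 − 0.25)/(1 − 0.25) = 0.7333
logit = ln(0.7333/0.2667) = 1.0116
θ = b + logit/(a) = 1.3 + 1.0116/2.0100 = 1.8033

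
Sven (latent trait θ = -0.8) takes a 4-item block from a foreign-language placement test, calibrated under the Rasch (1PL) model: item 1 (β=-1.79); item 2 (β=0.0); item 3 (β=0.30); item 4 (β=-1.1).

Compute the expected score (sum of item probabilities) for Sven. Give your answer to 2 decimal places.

P(θ) = 1 / (1 + exp(−(θ − β)))
P_1 = 1/(1+e^{-0.9900}) = 0.7291
P_2 = 1/(1+e^{0.8000}) = 0.3100
P_3 = 1/(1+e^{1.1000}) = 0.2497
P_4 = 1/(1+e^{-0.3000}) = 0.5744
E[score] = 0.7291 + 0.3100 + 0.2497 + 0.5744 = 1.8633

1.86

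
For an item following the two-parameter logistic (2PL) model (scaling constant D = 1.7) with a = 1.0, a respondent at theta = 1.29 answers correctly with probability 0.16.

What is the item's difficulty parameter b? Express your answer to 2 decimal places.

2.27

P(theta) = 1 / (1 + exp(−D·a(theta − b)))
logit(0.16) = ln(0.16/0.84) = -1.6582
b = theta − logit/(1.7·a) = 1.29 − (-1.6582)/1.7000 = 2.2654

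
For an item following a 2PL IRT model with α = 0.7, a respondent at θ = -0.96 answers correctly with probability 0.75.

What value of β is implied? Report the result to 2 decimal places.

P(θ) = 1 / (1 + exp(−α(θ − β)))
logit(0.75) = ln(0.75/0.25) = 1.0986
β = θ − logit/(α) = -0.96 − 1.0986/0.7000 = -2.5294

-2.53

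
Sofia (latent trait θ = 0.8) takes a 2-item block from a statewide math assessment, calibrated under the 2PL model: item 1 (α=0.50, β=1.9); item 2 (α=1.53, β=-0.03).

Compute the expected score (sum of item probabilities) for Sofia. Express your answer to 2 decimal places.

P(θ) = 1 / (1 + exp(−α(θ − β)))
P_1 = 1/(1+e^{0.5500}) = 0.3659
P_2 = 1/(1+e^{-1.2699}) = 0.7807
E[score] = 0.3659 + 0.7807 = 1.1466

1.15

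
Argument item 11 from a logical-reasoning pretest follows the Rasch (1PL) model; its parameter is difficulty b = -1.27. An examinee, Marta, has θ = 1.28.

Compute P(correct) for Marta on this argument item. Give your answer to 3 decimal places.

0.928

P(θ) = 1 / (1 + exp(−(θ − b)))
Exponent: (1.28 − (-1.27)) = 2.5500
1/(1 + e^{-2.5500}) = 0.9276
P = 0.9276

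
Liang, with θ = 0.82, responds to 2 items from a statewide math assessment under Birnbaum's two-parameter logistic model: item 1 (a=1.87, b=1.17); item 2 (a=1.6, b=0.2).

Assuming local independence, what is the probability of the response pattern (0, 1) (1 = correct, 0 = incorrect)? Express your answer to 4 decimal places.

P(θ) = 1 / (1 + exp(−a(θ − b)))
P_1 = 1/(1+e^{0.6545}) = 0.3420
P_2 = 1/(1+e^{-0.9920}) = 0.7295
L = (1−P_1) × P_2 = 0.6580 × 0.7295 = 0.48002

0.4800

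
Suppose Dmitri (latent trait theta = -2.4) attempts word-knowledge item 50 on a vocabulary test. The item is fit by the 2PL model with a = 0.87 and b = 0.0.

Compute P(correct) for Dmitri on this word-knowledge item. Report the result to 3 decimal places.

P(theta) = 1 / (1 + exp(−a(theta − b)))
Exponent: 0.87 × (-2.4 − 0.0) = -2.0880
1/(1 + e^{2.0880}) = 0.1103

0.110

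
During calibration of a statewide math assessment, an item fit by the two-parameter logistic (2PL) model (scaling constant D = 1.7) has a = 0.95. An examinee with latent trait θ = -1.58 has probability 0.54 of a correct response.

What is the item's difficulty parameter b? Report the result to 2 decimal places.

P(θ) = 1 / (1 + exp(−D·a(θ − b)))
logit(0.54) = ln(0.54/0.46) = 0.1603
b = θ − logit/(1.7·a) = -1.58 − 0.1603/1.6150 = -1.6793

-1.68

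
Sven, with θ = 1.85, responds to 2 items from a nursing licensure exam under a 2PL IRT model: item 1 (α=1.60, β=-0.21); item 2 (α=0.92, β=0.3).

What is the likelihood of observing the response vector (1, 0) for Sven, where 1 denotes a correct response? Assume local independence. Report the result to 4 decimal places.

0.1868

P(θ) = 1 / (1 + exp(−α(θ − β)))
P_1 = 1/(1+e^{-3.2960}) = 0.9643
P_2 = 1/(1+e^{-1.4260}) = 0.8063
L = P_1 × (1−P_2) = 0.9643 × 0.1937 = 0.18681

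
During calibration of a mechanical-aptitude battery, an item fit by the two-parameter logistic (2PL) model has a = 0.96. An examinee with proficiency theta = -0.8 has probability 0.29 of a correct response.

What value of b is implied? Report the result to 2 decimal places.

0.13

P(theta) = 1 / (1 + exp(−a(theta − b)))
logit(0.29) = ln(0.29/0.71) = -0.8954
b = theta − logit/(a) = -0.8 − (-0.8954)/0.9600 = 0.1327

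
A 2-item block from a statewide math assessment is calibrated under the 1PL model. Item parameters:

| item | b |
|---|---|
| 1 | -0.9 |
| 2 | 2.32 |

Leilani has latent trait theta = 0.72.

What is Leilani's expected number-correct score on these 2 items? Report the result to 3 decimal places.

P(theta) = 1 / (1 + exp(−(theta − b)))
P_1 = 1/(1+e^{-1.6200}) = 0.8348
P_2 = 1/(1+e^{1.6000}) = 0.1680
E[score] = 0.8348 + 0.1680 = 1.0028

1.003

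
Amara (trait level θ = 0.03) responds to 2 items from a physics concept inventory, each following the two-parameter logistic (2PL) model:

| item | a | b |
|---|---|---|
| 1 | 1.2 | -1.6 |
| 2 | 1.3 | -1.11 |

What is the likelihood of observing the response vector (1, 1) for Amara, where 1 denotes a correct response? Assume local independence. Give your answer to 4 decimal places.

P(θ) = 1 / (1 + exp(−a(θ − b)))
P_1 = 1/(1+e^{-1.9560}) = 0.8761
P_2 = 1/(1+e^{-1.4820}) = 0.8149
L = P_1 × P_2 = 0.8761 × 0.8149 = 0.71391

0.7139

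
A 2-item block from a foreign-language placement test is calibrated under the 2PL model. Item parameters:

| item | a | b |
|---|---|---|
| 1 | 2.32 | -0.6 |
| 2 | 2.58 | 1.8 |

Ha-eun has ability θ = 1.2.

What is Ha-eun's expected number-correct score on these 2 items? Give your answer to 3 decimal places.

P(θ) = 1 / (1 + exp(−a(θ − b)))
P_1 = 1/(1+e^{-4.1760}) = 0.9849
P_2 = 1/(1+e^{1.5480}) = 0.1754
E[score] = 0.9849 + 0.1754 = 1.1602

1.160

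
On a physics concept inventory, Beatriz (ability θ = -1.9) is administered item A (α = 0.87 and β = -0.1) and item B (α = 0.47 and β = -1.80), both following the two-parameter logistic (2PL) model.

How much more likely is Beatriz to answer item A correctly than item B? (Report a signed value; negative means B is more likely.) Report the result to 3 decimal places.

P(θ) = 1 / (1 + exp(−α(θ − β)))
P_A = 0.1728
P_B = 0.4883
P_A − P_B = -0.3155

-0.315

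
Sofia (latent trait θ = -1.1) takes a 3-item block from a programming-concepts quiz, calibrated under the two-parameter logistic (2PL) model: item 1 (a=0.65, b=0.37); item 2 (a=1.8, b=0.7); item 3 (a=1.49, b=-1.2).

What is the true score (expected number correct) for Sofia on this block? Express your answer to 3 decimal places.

P(θ) = 1 / (1 + exp(−a(θ − b)))
P_1 = 1/(1+e^{0.9555}) = 0.2778
P_2 = 1/(1+e^{3.2400}) = 0.0377
P_3 = 1/(1+e^{-0.1490}) = 0.5372
E[score] = 0.2778 + 0.0377 + 0.5372 = 0.8526

0.853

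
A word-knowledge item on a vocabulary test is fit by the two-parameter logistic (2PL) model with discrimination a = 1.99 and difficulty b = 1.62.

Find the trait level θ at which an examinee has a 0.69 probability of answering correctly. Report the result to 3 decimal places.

P(θ) = 1 / (1 + exp(−a(θ − b)))
logit = ln(0.6900/0.3100) = 0.8001
θ = b + logit/(a) = 1.62 + 0.8001/1.9900 = 2.0221

2.022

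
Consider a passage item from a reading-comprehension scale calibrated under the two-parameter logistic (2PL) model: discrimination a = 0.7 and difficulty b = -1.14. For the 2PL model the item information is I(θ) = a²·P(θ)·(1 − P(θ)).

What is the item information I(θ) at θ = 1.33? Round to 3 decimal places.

0.063

P = 1/(1+e^{-1.7290}) = 0.8493
P(1−P) = 0.8493 × 0.1507 = 0.1280
I = a² × P(1−P) = 0.7² × 0.1280 = 0.06272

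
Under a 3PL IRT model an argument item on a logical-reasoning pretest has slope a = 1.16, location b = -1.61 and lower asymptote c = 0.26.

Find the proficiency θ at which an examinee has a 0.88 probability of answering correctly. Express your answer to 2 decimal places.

P(θ) = c + (1 − c) · 1 / (1 + exp(−a(θ − b)))
Remove guessing floor: (0.88 − 0.26)/(1 − 0.26) = 0.8378
logit = ln(0.8378/0.1622) = 1.6422
θ = b + logit/(a) = -1.61 + 1.6422/1.1600 = -0.1943

-0.19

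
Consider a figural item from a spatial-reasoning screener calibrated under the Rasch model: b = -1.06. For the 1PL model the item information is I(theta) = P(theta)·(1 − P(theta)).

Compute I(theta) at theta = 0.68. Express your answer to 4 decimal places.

P = 1/(1+e^{-1.7400}) = 0.8507
P(1−P) = 0.8507 × 0.1493 = 0.1270
I = P(1−P) = 0.12702

0.1270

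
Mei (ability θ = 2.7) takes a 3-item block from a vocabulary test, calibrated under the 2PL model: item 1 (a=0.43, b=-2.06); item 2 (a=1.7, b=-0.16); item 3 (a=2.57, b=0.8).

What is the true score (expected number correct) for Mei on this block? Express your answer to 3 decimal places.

2.870

P(θ) = 1 / (1 + exp(−a(θ − b)))
P_1 = 1/(1+e^{-2.0468}) = 0.8856
P_2 = 1/(1+e^{-4.8620}) = 0.9923
P_3 = 1/(1+e^{-4.8830}) = 0.9925
E[score] = 0.8856 + 0.9923 + 0.9925 = 2.8704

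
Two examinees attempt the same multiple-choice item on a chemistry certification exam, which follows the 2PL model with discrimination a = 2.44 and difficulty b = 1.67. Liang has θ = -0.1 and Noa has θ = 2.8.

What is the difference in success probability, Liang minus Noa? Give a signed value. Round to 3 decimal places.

-0.927

P(θ) = 1 / (1 + exp(−a(θ − b)))
P(Liang) = 0.0131  [exponent -4.3188]
P(Noa) = 0.9403  [exponent 2.7572]
Difference = 0.0131 − 0.9403 = -0.9272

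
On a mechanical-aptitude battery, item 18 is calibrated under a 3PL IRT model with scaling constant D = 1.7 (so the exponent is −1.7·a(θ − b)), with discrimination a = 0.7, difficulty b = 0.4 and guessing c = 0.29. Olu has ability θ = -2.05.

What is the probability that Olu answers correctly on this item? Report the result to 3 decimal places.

0.326

P(θ) = c + (1 − c) · 1 / (1 + exp(−D·a(θ − b)))
Exponent: 1.7 × 0.7 × (-2.05 − 0.4) = -2.9155
1/(1 + e^{2.9155}) = 0.0514
P = 0.29 + 0.71 × 0.0514 = 0.3265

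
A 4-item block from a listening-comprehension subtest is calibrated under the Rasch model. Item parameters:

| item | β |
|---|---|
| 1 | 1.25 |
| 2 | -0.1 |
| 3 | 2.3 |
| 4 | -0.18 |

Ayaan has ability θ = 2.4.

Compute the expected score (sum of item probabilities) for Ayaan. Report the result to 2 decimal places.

P(θ) = 1 / (1 + exp(−(θ − β)))
P_1 = 1/(1+e^{-1.1500}) = 0.7595
P_2 = 1/(1+e^{-2.5000}) = 0.9241
P_3 = 1/(1+e^{-0.1000}) = 0.5250
P_4 = 1/(1+e^{-2.5800}) = 0.9296
E[score] = 0.7595 + 0.9241 + 0.5250 + 0.9296 = 3.1382

3.14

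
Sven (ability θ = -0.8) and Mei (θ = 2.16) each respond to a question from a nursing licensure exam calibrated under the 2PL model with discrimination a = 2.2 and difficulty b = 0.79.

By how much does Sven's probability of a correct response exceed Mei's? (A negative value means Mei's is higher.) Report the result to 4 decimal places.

-0.9238

P(θ) = 1 / (1 + exp(−a(θ − b)))
P(Sven) = 0.0294  [exponent -3.4980]
P(Mei) = 0.9532  [exponent 3.0140]
Difference = 0.0294 − 0.9532 = -0.9238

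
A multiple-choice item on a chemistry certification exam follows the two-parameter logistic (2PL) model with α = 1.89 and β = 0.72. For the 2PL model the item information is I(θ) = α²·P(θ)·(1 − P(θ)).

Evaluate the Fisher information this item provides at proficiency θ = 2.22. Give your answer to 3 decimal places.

0.187

P = 1/(1+e^{-2.8350}) = 0.9445
P(1−P) = 0.9445 × 0.0555 = 0.0524
I = α² × P(1−P) = 1.89² × 0.0524 = 0.18713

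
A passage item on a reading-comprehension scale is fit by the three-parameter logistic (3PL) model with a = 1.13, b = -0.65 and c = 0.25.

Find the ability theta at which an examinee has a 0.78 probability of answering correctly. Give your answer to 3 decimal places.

0.128

P(theta) = c + (1 − c) · 1 / (1 + exp(−a(theta − b)))
Remove guessing floor: (0.78 − 0.25)/(1 − 0.25) = 0.7067
logit = ln(0.7067/0.2933) = 0.8792
theta = b + logit/(a) = -0.65 + 0.8792/1.1300 = 0.1281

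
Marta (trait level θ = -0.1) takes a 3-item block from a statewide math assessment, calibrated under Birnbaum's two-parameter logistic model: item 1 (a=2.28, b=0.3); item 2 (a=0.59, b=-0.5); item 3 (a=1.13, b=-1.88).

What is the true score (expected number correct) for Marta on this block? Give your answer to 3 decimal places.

1.727

P(θ) = 1 / (1 + exp(−a(θ − b)))
P_1 = 1/(1+e^{0.9120}) = 0.2866
P_2 = 1/(1+e^{-0.2360}) = 0.5587
P_3 = 1/(1+e^{-2.0114}) = 0.8820
E[score] = 0.2866 + 0.5587 + 0.8820 = 1.7273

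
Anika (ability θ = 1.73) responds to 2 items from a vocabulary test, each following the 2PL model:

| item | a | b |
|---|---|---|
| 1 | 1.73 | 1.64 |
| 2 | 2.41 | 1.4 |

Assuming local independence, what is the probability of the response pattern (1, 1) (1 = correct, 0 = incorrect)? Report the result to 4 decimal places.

P(θ) = 1 / (1 + exp(−a(θ − b)))
P_1 = 1/(1+e^{-0.1557}) = 0.5388
P_2 = 1/(1+e^{-0.7953}) = 0.6890
L = P_1 × P_2 = 0.5388 × 0.6890 = 0.37125

0.3712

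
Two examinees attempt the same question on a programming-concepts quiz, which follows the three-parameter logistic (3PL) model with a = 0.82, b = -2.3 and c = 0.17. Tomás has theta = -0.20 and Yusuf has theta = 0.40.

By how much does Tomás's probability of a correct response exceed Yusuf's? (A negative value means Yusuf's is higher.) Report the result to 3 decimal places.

P(theta) = c + (1 − c) · 1 / (1 + exp(−a(theta − b)))
P(Tomás) = 0.8742  [exponent 1.7220]
P(Yusuf) = 0.9182  [exponent 2.2140]
Difference = 0.8742 − 0.9182 = -0.0441

-0.044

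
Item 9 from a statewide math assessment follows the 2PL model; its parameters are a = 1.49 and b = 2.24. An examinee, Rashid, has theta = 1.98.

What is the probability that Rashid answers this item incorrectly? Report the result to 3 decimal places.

0.596

P(theta) = 1 / (1 + exp(−a(theta − b)))
Exponent: 1.49 × (1.98 − 2.24) = -0.3874
1/(1 + e^{0.3874}) = 0.4043
P(incorrect) = 1 − 0.4043 = 0.5957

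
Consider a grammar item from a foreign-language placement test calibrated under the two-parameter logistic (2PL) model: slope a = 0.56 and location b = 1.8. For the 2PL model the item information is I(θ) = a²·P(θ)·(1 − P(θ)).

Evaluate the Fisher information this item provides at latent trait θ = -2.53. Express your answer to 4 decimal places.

P = 1/(1+e^{2.4248}) = 0.0813
P(1−P) = 0.0813 × 0.9187 = 0.0747
I = a² × P(1−P) = 0.56² × 0.0747 = 0.02342

0.0234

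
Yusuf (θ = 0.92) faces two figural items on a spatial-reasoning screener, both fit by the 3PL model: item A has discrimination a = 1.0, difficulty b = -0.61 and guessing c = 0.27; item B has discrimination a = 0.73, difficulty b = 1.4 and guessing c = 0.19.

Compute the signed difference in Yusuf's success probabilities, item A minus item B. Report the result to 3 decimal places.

0.345

P(θ) = c + (1 − c) · 1 / (1 + exp(−a(θ − b)))
P_A = 0.8701
P_B = 0.5248
P_A − P_B = 0.3453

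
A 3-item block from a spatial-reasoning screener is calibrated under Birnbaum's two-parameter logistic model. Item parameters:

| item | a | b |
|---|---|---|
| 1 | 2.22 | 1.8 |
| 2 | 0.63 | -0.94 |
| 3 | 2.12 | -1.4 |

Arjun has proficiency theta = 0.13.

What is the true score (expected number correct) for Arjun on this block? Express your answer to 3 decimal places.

P(theta) = 1 / (1 + exp(−a(theta − b)))
P_1 = 1/(1+e^{3.7074}) = 0.0240
P_2 = 1/(1+e^{-0.6741}) = 0.6624
P_3 = 1/(1+e^{-3.2436}) = 0.9624
E[score] = 0.0240 + 0.6624 + 0.9624 = 1.6488

1.649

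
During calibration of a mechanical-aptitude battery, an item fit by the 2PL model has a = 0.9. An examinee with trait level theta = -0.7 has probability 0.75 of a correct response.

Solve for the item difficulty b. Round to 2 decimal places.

-1.92

P(theta) = 1 / (1 + exp(−a(theta − b)))
logit(0.75) = ln(0.75/0.25) = 1.0986
b = theta − logit/(a) = -0.7 − 1.0986/0.9000 = -1.9207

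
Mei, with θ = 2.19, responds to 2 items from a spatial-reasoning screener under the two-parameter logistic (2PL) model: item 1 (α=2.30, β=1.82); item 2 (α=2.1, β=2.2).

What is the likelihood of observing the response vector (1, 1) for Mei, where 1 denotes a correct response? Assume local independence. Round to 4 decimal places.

0.3467

P(θ) = 1 / (1 + exp(−α(θ − β)))
P_1 = 1/(1+e^{-0.8510}) = 0.7008
P_2 = 1/(1+e^{0.0210}) = 0.4948
L = P_1 × P_2 = 0.7008 × 0.4948 = 0.34671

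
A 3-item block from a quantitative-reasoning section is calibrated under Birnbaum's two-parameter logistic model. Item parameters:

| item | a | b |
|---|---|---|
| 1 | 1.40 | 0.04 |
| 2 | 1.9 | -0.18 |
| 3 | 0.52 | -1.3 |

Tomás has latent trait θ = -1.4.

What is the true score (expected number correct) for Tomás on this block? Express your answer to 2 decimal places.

0.69

P(θ) = 1 / (1 + exp(−a(θ − b)))
P_1 = 1/(1+e^{2.0160}) = 0.1175
P_2 = 1/(1+e^{2.3180}) = 0.0896
P_3 = 1/(1+e^{0.0520}) = 0.4870
E[score] = 0.1175 + 0.0896 + 0.4870 = 0.6942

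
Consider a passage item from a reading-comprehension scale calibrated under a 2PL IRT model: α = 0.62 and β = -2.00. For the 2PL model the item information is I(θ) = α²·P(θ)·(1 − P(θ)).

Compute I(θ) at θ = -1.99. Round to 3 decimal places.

P = 1/(1+e^{-0.0062}) = 0.5015
P(1−P) = 0.5015 × 0.4985 = 0.2500
I = α² × P(1−P) = 0.62² × 0.2500 = 0.09610

0.096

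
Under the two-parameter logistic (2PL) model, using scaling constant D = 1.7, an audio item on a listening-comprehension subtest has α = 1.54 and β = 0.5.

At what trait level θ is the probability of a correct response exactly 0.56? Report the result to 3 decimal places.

P(θ) = 1 / (1 + exp(−D·α(θ − β)))
logit = ln(0.5600/0.4400) = 0.2412
θ = β + logit/(1.7·α) = 0.5 + 0.2412/2.6180 = 0.5921

0.592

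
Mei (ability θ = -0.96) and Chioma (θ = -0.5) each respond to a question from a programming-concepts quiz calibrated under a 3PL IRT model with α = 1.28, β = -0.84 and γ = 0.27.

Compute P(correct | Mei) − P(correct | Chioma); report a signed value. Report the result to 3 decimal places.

P(θ) = γ + (1 − γ) · 1 / (1 + exp(−α(θ − β)))
P(Mei) = 0.6070  [exponent -0.1536]
P(Chioma) = 0.7132  [exponent 0.4352]
Difference = 0.6070 − 0.7132 = -0.1062

-0.106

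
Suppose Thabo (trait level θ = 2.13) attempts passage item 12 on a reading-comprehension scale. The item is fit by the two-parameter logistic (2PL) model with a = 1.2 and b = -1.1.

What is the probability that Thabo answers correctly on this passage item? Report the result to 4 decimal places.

P(θ) = 1 / (1 + exp(−a(θ − b)))
Exponent: 1.2 × (2.13 − (-1.1)) = 3.8760
1/(1 + e^{-3.8760}) = 0.9797

0.9797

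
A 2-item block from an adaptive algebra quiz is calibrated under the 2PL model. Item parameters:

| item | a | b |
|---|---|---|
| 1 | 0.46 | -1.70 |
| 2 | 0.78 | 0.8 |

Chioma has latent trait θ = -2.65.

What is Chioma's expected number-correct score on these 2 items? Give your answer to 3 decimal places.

P(θ) = 1 / (1 + exp(−a(θ − b)))
P_1 = 1/(1+e^{0.4370}) = 0.3925
P_2 = 1/(1+e^{2.6910}) = 0.0635
E[score] = 0.3925 + 0.0635 = 0.4560

0.456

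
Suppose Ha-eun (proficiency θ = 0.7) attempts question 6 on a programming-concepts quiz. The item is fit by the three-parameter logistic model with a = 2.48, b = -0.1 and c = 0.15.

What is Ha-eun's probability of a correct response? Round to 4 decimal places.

0.8972

P(θ) = c + (1 − c) · 1 / (1 + exp(−a(θ − b)))
Exponent: 2.48 × (0.7 − (-0.1)) = 1.9840
1/(1 + e^{-1.9840}) = 0.8791
P = 0.15 + 0.85 × 0.8791 = 0.8972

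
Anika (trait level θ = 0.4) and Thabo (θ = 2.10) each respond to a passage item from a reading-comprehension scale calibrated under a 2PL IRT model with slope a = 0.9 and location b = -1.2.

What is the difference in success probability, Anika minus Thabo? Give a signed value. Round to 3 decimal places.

P(θ) = 1 / (1 + exp(−a(θ − b)))
P(Anika) = 0.8085  [exponent 1.4400]
P(Thabo) = 0.9512  [exponent 2.9700]
Difference = 0.8085 − 0.9512 = -0.1427

-0.143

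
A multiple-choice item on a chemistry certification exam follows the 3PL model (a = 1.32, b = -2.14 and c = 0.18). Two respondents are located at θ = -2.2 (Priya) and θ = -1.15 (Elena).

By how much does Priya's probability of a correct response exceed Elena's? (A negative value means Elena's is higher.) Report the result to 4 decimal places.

P(θ) = c + (1 − c) · 1 / (1 + exp(−a(θ − b)))
P(Priya) = 0.5738  [exponent -0.0792]
P(Elena) = 0.8253  [exponent 1.3068]
Difference = 0.5738 − 0.8253 = -0.2515

-0.2515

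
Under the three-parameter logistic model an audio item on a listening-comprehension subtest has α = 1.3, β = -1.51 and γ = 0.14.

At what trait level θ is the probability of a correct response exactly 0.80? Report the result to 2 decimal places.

-0.59

P(θ) = γ + (1 − γ) · 1 / (1 + exp(−α(θ − β)))
Remove guessing floor: (0.80 − 0.14)/(1 − 0.14) = 0.7674
logit = ln(0.7674/0.2326) = 1.1939
θ = β + logit/(α) = -1.51 + 1.1939/1.3000 = -0.5916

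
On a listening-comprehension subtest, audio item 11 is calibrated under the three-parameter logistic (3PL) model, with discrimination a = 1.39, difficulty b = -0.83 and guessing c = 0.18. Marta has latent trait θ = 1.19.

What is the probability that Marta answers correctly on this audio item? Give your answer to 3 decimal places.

0.953

P(θ) = c + (1 − c) · 1 / (1 + exp(−a(θ − b)))
Exponent: 1.39 × (1.19 − (-0.83)) = 2.8078
1/(1 + e^{-2.8078}) = 0.9431
P = 0.18 + 0.82 × 0.9431 = 0.9533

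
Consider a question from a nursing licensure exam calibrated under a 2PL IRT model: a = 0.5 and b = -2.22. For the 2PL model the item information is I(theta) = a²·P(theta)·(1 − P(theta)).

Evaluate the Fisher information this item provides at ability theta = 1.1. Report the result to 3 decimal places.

P = 1/(1+e^{-1.6600}) = 0.8402
P(1−P) = 0.8402 × 0.1598 = 0.1342
I = a² × P(1−P) = 0.5² × 0.1342 = 0.03356

0.034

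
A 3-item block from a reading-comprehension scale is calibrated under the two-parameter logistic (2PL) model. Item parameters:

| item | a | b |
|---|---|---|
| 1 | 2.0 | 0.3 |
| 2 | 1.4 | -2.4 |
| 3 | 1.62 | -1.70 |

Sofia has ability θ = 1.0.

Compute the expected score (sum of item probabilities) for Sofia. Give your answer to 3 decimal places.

2.781

P(θ) = 1 / (1 + exp(−a(θ − b)))
P_1 = 1/(1+e^{-1.4000}) = 0.8022
P_2 = 1/(1+e^{-4.7600}) = 0.9915
P_3 = 1/(1+e^{-4.3740}) = 0.9876
E[score] = 0.8022 + 0.9915 + 0.9876 = 2.7812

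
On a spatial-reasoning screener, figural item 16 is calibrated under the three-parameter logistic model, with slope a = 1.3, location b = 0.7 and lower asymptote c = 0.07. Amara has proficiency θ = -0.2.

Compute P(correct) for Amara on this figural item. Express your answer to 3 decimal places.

0.290

P(θ) = c + (1 − c) · 1 / (1 + exp(−a(θ − b)))
Exponent: 1.3 × (-0.2 − 0.7) = -1.1700
1/(1 + e^{1.1700}) = 0.2369
P = 0.07 + 0.93 × 0.2369 = 0.2903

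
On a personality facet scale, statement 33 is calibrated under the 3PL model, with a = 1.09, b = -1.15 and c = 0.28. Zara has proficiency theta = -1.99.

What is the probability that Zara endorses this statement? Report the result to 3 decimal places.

0.486

P(theta) = c + (1 − c) · 1 / (1 + exp(−a(theta − b)))
Exponent: 1.09 × (-1.99 − (-1.15)) = -0.9156
1/(1 + e^{0.9156}) = 0.2859
P = 0.28 + 0.72 × 0.2859 = 0.4858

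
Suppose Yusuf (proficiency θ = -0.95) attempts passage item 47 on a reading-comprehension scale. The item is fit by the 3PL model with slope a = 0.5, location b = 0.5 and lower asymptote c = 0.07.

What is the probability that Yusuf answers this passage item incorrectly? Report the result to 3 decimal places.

0.627

P(θ) = c + (1 − c) · 1 / (1 + exp(−a(θ − b)))
Exponent: 0.5 × (-0.95 − 0.5) = -0.7250
1/(1 + e^{0.7250}) = 0.3263
P = 0.07 + 0.93 × 0.3263 = 0.3735
P(incorrect) = 1 − 0.3735 = 0.6265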